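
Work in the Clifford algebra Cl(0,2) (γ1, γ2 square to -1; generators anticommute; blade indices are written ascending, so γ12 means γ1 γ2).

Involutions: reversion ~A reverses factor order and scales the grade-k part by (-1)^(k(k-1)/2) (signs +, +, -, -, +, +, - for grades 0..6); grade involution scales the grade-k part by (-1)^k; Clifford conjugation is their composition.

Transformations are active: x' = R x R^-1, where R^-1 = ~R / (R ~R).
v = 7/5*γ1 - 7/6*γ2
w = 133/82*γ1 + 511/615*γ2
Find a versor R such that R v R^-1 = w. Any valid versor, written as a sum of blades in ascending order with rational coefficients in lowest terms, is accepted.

Construction: equal norms (both -2989/900) license R = v + w = 1239/410*γ1 - 413/1230*γ2 — nothing changes along that direction, while (v - w)/2 changes sign, so v maps onto w.
Answer: 1239/410*γ1 - 413/1230*γ2


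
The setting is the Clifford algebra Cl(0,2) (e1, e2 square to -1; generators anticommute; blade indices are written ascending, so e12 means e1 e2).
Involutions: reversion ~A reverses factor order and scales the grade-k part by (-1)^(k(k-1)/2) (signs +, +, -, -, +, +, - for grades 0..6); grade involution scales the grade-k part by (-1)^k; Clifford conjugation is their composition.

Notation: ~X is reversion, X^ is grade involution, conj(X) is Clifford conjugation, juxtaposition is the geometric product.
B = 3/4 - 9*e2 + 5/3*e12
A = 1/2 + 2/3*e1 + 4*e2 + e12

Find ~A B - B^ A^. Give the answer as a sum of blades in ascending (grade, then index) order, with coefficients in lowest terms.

first term: 913/24 - 11/6*e1 - 47/18*e2 - 71/12*e12
second term: 833/24 + 91/6*e1 + 7/18*e2 + 91/12*e12
Answer: 10/3 - 17*e1 - 3*e2 - 27/2*e12


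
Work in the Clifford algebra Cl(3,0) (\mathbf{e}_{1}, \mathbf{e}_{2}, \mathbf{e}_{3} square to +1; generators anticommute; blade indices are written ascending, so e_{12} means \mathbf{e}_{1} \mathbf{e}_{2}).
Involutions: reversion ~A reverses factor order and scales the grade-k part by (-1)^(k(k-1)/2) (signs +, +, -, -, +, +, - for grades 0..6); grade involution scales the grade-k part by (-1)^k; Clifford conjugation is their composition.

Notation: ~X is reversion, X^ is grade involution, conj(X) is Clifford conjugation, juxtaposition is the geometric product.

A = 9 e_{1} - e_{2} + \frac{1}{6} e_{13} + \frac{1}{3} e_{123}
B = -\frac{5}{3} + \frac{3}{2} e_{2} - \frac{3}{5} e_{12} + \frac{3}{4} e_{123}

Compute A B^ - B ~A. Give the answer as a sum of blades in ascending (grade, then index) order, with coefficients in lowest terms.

first term: \frac{7}{4} - \frac{78}{5} e_{1} - \frac{463}{120} e_{2} + \frac{1}{5} e_{3} - \frac{27}{2} e_{12} - \frac{19}{36} e_{13} - \frac{137}{20} e_{23} - \frac{11}{36} e_{123}
second term: -\frac{5}{4} - \frac{72}{5} e_{1} + \frac{833}{120} e_{2} - \frac{1}{5} e_{3} - \frac{27}{2} e_{12} + \frac{55}{36} e_{13} + \frac{133}{20} e_{23} + \frac{29}{36} e_{123}
Answer: 3 - \frac{6}{5} e_{1} - \frac{54}{5} e_{2} + \frac{2}{5} e_{3} - \frac{37}{18} e_{13} - \frac{27}{2} e_{23} - \frac{10}{9} e_{123}


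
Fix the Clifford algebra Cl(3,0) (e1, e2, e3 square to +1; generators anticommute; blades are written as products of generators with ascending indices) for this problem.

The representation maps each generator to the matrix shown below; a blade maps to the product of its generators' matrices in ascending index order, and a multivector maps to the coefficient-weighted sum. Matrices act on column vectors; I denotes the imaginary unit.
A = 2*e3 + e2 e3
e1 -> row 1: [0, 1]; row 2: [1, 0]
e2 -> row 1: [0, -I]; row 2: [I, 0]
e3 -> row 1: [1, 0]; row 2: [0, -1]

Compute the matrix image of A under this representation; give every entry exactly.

Bivector images (products of the table entries): rho(e2 e3) = rho(e2)rho(e3) = row 1: [0, I]; row 2: [I, 0].
M = (2)*rho(e3) + (1)*rho(e2 e3), summed entrywise:
Answer: row 1: [2, I]; row 2: [I, -2]


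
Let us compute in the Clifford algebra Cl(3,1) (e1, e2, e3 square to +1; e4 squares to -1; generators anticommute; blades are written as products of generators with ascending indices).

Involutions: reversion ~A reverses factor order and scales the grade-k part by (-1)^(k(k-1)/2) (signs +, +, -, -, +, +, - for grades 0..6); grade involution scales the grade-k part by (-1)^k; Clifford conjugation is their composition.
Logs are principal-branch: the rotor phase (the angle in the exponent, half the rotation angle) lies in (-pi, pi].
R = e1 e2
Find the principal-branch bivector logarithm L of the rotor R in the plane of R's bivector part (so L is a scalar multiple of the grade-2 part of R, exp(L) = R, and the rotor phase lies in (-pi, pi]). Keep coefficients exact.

The scalar part of R is 0, and that scalar determines the rotor phase on the principal branch; recovering the unit plane as bivector-part over sine of the phase gives L = phase * plane.
Concretely: cos(phase) = 0 gives phase = ±pi/2, and since phase/sin(phase) is even the sign is immaterial: L = (phase/sin(phase)) * <R>_2 = (pi/2) * <R>_2.
Answer: pi/2*e1 e2


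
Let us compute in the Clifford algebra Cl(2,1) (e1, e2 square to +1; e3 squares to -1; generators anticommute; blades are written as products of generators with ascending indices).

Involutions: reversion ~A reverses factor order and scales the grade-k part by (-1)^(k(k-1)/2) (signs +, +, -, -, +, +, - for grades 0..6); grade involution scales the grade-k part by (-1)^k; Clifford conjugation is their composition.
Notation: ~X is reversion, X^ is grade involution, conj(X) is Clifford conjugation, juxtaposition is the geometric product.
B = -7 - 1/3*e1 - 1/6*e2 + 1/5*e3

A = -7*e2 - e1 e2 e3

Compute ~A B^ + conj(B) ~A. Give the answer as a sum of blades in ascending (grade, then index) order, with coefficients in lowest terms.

first term: -7/6 + 49*e2 + 38/15*e1 e2 - 1/6*e1 e3 + 26/15*e2 e3 - 7*e1 e2 e3
second term: -7/6 + 49*e2 - 32/15*e1 e2 - 1/6*e1 e3 - 16/15*e2 e3 - 7*e1 e2 e3
Answer: -7/3 + 98*e2 + 2/5*e1 e2 - 1/3*e1 e3 + 2/3*e2 e3 - 14*e1 e2 e3


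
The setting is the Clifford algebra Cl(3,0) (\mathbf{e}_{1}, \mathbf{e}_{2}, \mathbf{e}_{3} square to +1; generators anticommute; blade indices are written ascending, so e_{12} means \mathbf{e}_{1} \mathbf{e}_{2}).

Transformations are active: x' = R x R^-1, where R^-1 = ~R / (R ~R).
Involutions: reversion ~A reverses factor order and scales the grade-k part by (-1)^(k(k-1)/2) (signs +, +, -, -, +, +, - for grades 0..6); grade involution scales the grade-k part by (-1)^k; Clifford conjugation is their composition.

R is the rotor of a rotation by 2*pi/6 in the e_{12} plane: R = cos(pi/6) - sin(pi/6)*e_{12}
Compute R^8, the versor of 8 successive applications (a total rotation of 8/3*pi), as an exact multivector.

Half-angle bookkeeping: 8 applications in e_{12} add up to rotor phase 8*pi/6 = \frac{4 \pi}{3}, so R^8 = cos(\frac{4 \pi}{3}) - sin(\frac{4 \pi}{3})*e_{12}.
cos(\frac{4 \pi}{3}) = - \frac{1}{2} and sin(\frac{4 \pi}{3}) = - \frac{\sqrt{3}}{2}, so R^8 = -\frac{1}{2} + \frac{\sqrt{3}}{2} e_{12}. The net rotation is 2/3*pi (after discarding 1 full turn, each of which contributes a factor -1 to the rotor); the rotor keeps the half-angle phase exactly.
Answer: -\frac{1}{2} + \frac{\sqrt{3}}{2} e_{12}


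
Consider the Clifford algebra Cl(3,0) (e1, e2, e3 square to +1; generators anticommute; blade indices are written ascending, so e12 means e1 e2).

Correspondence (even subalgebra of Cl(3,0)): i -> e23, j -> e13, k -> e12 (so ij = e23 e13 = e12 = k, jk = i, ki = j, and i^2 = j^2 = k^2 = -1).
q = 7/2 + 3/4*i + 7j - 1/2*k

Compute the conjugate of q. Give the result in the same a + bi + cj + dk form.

In blades: q = 7/2 - 1/2*e12 + 7*e13 + 3/4*e23.
Quaternion conjugation is reversion on the even subalgebra: the scalar is fixed and every grade-2 blade flips sign, giving 7/2 + 1/2*e12 - 7*e13 - 3/4*e23; translating back:
Answer: 7/2 - 3/4*i - 7j + 1/2*k


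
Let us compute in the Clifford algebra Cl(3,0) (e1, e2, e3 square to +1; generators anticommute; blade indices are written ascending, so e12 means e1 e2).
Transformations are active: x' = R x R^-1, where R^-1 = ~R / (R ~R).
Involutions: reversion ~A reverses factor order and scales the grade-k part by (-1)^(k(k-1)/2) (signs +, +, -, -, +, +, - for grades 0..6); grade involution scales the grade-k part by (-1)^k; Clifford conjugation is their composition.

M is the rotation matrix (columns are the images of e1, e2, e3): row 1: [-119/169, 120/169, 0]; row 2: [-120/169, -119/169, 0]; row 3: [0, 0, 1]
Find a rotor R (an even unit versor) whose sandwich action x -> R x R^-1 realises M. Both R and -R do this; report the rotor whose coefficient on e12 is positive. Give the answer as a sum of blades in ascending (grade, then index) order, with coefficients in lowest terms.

Method: write R = a + b12*e12 + b13*e13 + b23*e23 with a^2 + b12^2 + b13^2 + b23^2 = 1 (so R^-1 = ~R). Expanding the columns R e_j ~R gives tr M = 4a^2 - 1 and, from the antisymmetric part, M21 - M12 = -4a*b12, M13 - M31 = 4a*b13, M32 - M23 = -4a*b23.
Here tr M = -69/169, so a^2 = (1 + tr M)/4 = 25/169 and a = ±5/13. Taking a = 5/13: M21 - M12 = -240/169, M13 - M31 = 0, M32 - M23 = 0, giving b12 = 12/13, b13 = 0, b23 = 0, i.e. R = 5/13 + 12/13*e12.
Its e12 coefficient is already positive.
Answer: 5/13 + 12/13*e12. Recall the cover is two-to-one: with M of trace -69/169, both preimages act alike, and the stated e12 sign chooses the sheet.


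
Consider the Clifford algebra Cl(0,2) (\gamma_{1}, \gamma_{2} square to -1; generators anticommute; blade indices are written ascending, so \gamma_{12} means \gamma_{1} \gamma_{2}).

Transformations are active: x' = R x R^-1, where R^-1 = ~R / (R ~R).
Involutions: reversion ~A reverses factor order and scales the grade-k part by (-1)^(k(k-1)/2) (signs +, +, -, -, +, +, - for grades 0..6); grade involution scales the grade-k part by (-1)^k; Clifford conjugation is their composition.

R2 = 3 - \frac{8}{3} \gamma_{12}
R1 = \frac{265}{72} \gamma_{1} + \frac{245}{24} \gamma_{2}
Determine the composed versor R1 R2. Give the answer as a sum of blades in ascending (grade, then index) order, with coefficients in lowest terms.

Distribute over the terms of R1 (each basis-blade product reordered to ascending indices, repeated generators contracted through their squares):
(\frac{265}{72} \gamma_{1}) R2 = \frac{265}{24} \gamma_{1} + \frac{265}{27} \gamma_{2}
(\frac{245}{24} \gamma_{2}) R2 = -\frac{245}{9} \gamma_{1} + \frac{245}{8} \gamma_{2}
Summing the partial products and collecting blades:
Answer: -\frac{1165}{72} \gamma_{1} + \frac{8735}{216} \gamma_{2}


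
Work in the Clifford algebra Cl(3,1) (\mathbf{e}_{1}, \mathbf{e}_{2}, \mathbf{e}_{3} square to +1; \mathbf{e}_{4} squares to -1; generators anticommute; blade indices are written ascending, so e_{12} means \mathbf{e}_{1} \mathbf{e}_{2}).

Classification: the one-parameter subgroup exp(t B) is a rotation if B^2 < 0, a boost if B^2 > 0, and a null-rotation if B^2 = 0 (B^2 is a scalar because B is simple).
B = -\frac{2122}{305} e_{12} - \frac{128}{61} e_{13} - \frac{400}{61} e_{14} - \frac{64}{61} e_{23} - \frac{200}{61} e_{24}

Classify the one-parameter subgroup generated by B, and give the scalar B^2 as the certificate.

B^2 term by term: the squares give (-\frac{2122}{305})^2*(e_{12})^2 + (-\frac{128}{61})^2*(e_{13})^2 + (-\frac{400}{61})^2*(e_{14})^2 + (-\frac{64}{61})^2*(e_{23})^2 + (-\frac{200}{61})^2*(e_{24})^2 = \frac{4502884}{93025}*(-1) + \frac{16384}{3721}*(-1) + \frac{160000}{3721}*(+1) + \frac{4096}{3721}*(-1) + \frac{40000}{3721}*(+1) = -\frac{4}{25} (each basis 2-blade squares to minus the product of its generators' squares); cross terms between blades sharing an index anticommute and cancel; the commuting (index-disjoint) pairs give grade-4 terms 2*c*c'*(blade product), which cancel blade by blade — e_{1234}: -\frac{51200}{3721} + \frac{51200}{3721} = 0 — confirming B is simple. So B^2 = -\frac{4}{25}.
Answer: rotation, certificate B^2 = -\frac{4}{25}. Key observation: B^2 = -\frac{4}{25} is a conjugation invariant, so its sign decides the class regardless of the surface form of B.


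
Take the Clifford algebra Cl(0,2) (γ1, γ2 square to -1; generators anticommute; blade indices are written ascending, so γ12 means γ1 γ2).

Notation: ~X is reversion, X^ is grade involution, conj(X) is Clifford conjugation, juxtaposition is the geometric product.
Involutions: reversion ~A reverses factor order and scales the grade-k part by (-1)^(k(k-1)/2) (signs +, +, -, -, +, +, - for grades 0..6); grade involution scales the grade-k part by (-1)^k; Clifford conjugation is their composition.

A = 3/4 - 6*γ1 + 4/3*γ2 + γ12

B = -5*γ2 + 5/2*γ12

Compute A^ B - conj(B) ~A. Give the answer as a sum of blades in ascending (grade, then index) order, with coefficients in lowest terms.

first term: -55/6 + 5/3*γ1 - 75/4*γ2 - 225/8*γ12
second term: -55/6 - 5/3*γ1 + 75/4*γ2 + 225/8*γ12
Answer: 10/3*γ1 - 75/2*γ2 - 225/4*γ12


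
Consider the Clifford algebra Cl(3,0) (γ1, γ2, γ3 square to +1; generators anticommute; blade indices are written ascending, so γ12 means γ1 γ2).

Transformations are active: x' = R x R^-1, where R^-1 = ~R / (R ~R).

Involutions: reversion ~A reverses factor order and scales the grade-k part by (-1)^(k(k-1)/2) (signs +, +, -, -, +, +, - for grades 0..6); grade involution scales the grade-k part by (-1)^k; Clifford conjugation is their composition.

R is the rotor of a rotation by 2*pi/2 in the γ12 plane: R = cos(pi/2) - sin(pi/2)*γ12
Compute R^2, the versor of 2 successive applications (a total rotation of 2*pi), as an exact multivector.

The rotor phase is half the rotation angle and phases add under composition, so 2 steps in the γ12 plane accumulate phase 2*(pi/2) = pi: R^2 = cos(pi) - sin(pi)*γ12.
cos(pi) = -1 and sin(pi) = 0, so R^2 = -1. The total rotation 2*pi is 1 full turn, so every vector returns to itself, yet the rotor is -1, on the OTHER sheet of the double cover (an odd number of 2*pi turns).
Answer: -1


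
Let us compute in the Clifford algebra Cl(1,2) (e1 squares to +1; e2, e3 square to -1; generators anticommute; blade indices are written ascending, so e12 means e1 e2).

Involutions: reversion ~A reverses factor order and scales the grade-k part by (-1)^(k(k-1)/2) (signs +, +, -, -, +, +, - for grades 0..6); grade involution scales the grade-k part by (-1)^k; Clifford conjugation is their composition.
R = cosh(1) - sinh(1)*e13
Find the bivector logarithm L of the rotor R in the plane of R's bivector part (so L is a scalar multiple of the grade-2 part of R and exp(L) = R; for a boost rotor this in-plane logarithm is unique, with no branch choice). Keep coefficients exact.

The scalar part of R is cosh(1), which determines |rapidity| via cosh; the sign lives in the bivector part, and pairing them (bivector part over sinh of the rapidity = the plane) gives the unique in-plane L = rapidity * plane.
Concretely: cosh(rapidity) = cosh(1) gives rapidity = ±1, and since rapidity/sinh(rapidity) is even the sign is immaterial: L = (rapidity/sinh(rapidity)) * <R>_2 = (1/sinh(1)) * <R>_2.
Answer: -e13


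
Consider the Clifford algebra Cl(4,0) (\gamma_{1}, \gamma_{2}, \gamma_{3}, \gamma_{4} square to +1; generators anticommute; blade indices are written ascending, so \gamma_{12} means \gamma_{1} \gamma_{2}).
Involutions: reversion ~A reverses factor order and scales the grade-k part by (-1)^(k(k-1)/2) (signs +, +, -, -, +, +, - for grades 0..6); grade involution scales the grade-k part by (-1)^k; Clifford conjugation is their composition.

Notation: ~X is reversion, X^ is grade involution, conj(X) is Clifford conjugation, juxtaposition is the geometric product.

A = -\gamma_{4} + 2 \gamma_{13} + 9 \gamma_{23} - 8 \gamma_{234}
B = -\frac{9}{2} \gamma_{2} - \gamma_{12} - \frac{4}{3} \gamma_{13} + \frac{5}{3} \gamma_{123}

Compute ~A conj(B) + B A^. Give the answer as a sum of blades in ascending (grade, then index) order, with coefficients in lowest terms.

first term: \frac{8}{3} + 15 \gamma_{1} - \frac{10}{3} \gamma_{2} + \frac{81}{2} \gamma_{3} - 12 \gamma_{12} + 9 \gamma_{13} + \frac{40}{3} \gamma_{14} - 2 \gamma_{23} + \frac{9}{2} \gamma_{24} + 36 \gamma_{34} + 9 \gamma_{123} + \frac{29}{3} \gamma_{124} - \frac{28}{3} \gamma_{134} + \frac{5}{3} \gamma_{1234}
second term: \frac{8}{3} - 15 \gamma_{1} + \frac{10}{3} \gamma_{2} - \frac{81}{2} \gamma_{3} + 12 \gamma_{12} - 9 \gamma_{13} - \frac{40}{3} \gamma_{14} + 2 \gamma_{23} - \frac{9}{2} \gamma_{24} - 36 \gamma_{34} + 9 \gamma_{123} + \frac{29}{3} \gamma_{124} - \frac{28}{3} \gamma_{134} + \frac{5}{3} \gamma_{1234}
Answer: \frac{16}{3} + 18 \gamma_{123} + \frac{58}{3} \gamma_{124} - \frac{56}{3} \gamma_{134} + \frac{10}{3} \gamma_{1234}


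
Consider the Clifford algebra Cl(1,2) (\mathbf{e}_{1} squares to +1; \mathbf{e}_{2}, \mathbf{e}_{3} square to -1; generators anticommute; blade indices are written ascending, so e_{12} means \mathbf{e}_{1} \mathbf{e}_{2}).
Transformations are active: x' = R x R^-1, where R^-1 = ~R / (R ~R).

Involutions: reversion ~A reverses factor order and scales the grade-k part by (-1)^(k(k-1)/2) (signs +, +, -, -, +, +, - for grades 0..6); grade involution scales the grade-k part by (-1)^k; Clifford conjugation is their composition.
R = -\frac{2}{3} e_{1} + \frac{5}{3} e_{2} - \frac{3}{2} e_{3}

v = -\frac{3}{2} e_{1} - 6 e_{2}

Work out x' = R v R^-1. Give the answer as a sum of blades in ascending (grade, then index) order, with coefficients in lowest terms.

~R = -\frac{2}{3} e_{1} + \frac{5}{3} e_{2} - \frac{3}{2} e_{3}, and R ~R = -\frac{55}{12}, so R^-1 = ~R / (-\frac{55}{12}).
R v = 11 + \frac{13}{2} e_{12} - \frac{9}{4} e_{13} - 9 e_{23}
Answer: \frac{47}{10} e_{1} - 2 e_{2} + \frac{36}{5} e_{3}


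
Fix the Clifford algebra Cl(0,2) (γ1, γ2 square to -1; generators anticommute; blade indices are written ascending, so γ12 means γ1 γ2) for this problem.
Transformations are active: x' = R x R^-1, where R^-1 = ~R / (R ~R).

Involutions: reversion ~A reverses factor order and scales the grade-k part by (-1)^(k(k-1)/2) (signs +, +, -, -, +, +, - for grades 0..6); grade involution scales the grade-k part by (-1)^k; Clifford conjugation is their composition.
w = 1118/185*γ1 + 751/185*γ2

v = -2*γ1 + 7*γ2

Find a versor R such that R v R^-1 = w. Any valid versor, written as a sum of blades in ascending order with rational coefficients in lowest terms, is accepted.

Reasoning: v^2 = w^2 = -53 since conjugation preserves the quadratic form; R = v + w = 748/185*γ1 + 2046/185*γ2 is then valid when invertible, keeping its own part and reversing (v - w)/2.
Answer: 748/185*γ1 + 2046/185*γ2


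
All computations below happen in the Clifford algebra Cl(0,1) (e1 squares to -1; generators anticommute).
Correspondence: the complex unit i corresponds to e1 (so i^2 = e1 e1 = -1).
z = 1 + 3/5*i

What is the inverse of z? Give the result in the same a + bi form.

In blades: z = 1 + 3/5*e1.
With qbar = 1 - 3/5*e1 (scalar fixed, mapped units negated), z qbar = 34/25 (the sum of squared coefficients), so z^-1 = qbar / (34/25) = 25/34 - 15/34*e1; translating back:
Answer: 25/34 - 15/34*i


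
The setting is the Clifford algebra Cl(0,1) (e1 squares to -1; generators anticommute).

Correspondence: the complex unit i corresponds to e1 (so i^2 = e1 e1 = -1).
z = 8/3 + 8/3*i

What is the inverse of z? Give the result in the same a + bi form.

In blades: z = 8/3 + 8/3*e1.
With qbar = 8/3 - 8/3*e1 (scalar fixed, mapped units negated), z qbar = 128/9 (the sum of squared coefficients), so z^-1 = qbar / (128/9) = 3/16 - 3/16*e1; translating back:
Answer: 3/16 - 3/16*i


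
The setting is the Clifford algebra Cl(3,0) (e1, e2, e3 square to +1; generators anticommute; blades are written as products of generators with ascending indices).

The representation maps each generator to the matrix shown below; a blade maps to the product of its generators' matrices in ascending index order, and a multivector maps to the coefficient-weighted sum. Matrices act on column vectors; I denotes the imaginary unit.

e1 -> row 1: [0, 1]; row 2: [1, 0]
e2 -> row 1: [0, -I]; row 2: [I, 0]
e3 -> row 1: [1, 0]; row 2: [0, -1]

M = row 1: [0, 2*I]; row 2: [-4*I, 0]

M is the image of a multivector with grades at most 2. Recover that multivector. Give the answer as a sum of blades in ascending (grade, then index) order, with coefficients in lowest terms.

Method: 1, rho(e1), rho(e2), rho(e3) form a trace-orthogonal basis of the 2x2 complex matrices (tr(X Y) = 2 if X = Y, else 0), so M = m0*1 + m1*rho(e1) + m2*rho(e2) + m3*rho(e3) with m0 = tr(M)/2 = 0, m1 = tr(M rho(e1))/2 = -I, m2 = tr(M rho(e2))/2 = -3, m3 = tr(M rho(e3))/2 = 0.
Multiplying table entries, the bivector images are rho(e1 e2) = I*rho(e3), rho(e1 e3) = -I*rho(e2), rho(e2 e3) = I*rho(e1); with real blade coefficients the real parts of m0..m3 are the coefficients of 1, e1, e2, e3 and the imaginary parts give the bivectors (e2 e3: Im m1, e1 e3: -Im m2, e1 e2: Im m3).
Answer: -3*e2 - e2 e3


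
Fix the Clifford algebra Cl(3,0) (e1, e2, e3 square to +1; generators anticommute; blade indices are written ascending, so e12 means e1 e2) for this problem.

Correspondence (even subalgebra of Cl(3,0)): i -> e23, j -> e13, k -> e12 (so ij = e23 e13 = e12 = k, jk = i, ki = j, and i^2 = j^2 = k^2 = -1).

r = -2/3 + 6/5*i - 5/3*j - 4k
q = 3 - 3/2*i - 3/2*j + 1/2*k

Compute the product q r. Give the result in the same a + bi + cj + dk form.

In blades: q = 3 + 1/2*e12 - 3/2*e13 - 3/2*e23, r = -2/3 - 4*e12 - 5/3*e13 + 6/5*e23.
Distribute q over r term by term (generator squares from the signature, products reordered to ascending indices): (3)*r = -2 - 12*e12 - 5*e13 + 18/5*e23; (1/2*e12)*r = 2 - 1/3*e12 + 3/5*e13 + 5/6*e23; (-3/2*e13)*r = -5/2 + 9/5*e12 + e13 + 6*e23; (-3/2*e23)*r = 9/5 + 5/2*e12 - 6*e13 + e23.
Sum: -7/10 - 241/30*e12 - 47/5*e13 + 343/30*e23; translating back through the correspondence:
Answer: -7/10 + 343/30*i - 47/5*j - 241/30*k


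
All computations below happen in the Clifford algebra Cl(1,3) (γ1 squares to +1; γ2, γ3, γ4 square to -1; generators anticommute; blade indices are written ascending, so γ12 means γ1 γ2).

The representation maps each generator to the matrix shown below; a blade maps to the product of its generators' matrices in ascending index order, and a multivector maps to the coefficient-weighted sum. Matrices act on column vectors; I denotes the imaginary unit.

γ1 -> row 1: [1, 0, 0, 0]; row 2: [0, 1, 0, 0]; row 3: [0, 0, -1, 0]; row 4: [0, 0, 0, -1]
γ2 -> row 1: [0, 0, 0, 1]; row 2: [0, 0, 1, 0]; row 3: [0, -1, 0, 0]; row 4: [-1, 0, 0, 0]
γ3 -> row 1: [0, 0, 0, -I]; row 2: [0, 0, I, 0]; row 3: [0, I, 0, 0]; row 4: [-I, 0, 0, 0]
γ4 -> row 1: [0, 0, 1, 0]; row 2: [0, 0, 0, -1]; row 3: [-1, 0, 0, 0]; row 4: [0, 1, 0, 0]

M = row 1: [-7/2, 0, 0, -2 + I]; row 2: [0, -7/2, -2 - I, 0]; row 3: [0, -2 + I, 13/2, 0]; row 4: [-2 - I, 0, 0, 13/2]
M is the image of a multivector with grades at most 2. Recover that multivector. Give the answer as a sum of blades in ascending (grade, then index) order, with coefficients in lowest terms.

Method: the blade images are trace-orthogonal — tr(rho(e_A) rho(e_B)^-1) = 4 if A = B and 0 otherwise — and rho(e_A)^-1 = (e_A)^2 * rho(e_A) with (e_A)^2 = +1 or -1, so the coefficient of e_A in the preimage is (e_A)^2 * tr(M rho(e_A))/4.
Nonzero projections over blades of grade <= 2: 1: (1)^2 = +1, tr(M 1) = 6, coefficient 3/2; γ1: (γ1)^2 = +1, tr(M rho(γ1)) = -20, coefficient -5; γ12: (γ12)^2 = +1, tr(M rho(γ12)) = -8, coefficient -2; γ13: (γ13)^2 = +1, tr(M rho(γ13)) = -4, coefficient -1. Every other blade of grade <= 2 projects to 0.
Answer: 3/2 - 5*γ1 - 2*γ12 - γ13


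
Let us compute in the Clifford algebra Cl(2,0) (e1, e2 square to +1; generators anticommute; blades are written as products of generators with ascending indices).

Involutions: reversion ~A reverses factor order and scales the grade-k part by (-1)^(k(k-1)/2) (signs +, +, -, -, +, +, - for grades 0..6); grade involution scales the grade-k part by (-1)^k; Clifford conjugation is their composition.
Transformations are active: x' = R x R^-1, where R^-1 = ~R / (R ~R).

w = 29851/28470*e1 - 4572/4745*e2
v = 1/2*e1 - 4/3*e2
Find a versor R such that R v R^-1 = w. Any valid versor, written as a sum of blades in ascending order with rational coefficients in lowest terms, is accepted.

Why this works: both vectors square to 73/36, so q(v) = q(w) and R = v + w = 22043/14235*e1 - 32696/14235*e2 carries v to w — its own direction survives, the complement (v - w)/2 flips.
Answer: 22043/14235*e1 - 32696/14235*e2


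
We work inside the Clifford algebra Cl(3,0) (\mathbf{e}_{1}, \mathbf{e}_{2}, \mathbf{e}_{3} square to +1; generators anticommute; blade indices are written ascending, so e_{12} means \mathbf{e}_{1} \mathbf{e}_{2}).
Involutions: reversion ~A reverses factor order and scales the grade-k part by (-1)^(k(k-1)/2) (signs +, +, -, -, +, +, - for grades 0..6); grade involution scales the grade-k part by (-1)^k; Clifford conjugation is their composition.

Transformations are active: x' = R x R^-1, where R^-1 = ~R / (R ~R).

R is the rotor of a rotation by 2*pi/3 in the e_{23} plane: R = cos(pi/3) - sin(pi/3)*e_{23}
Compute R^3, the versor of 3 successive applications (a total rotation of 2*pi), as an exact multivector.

The rotor phase is half the rotation angle and phases add under composition, so 3 steps in the e_{23} plane accumulate phase 3*(pi/3) = \pi: R^3 = cos(\pi) - sin(\pi)*e_{23}.
cos(\pi) = -1 and sin(\pi) = 0, so R^3 = -1. The total rotation 2*pi is 1 full turn, so every vector returns to itself, yet the rotor is -1, on the OTHER sheet of the double cover (an odd number of 2*pi turns).
Answer: -1


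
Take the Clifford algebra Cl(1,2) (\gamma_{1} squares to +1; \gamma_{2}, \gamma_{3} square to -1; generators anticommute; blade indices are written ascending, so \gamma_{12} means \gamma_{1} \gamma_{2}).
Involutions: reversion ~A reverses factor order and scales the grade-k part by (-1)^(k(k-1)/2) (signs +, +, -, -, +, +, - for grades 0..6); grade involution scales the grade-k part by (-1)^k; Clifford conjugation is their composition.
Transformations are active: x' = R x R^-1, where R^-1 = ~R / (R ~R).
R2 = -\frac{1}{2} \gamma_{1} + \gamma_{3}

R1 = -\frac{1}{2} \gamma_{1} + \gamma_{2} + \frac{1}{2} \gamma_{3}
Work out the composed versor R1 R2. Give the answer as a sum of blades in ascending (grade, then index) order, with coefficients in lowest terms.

Distribute over the terms of R2 (each basis-blade product reordered to ascending indices, repeated generators contracted through their squares):
R1 (-\frac{1}{2} \gamma_{1}) = \frac{1}{4} + \frac{1}{2} \gamma_{12} + \frac{1}{4} \gamma_{13}
R1 (\gamma_{3}) = -\frac{1}{2} - \frac{1}{2} \gamma_{13} + \gamma_{23}
Summing the partial products and collecting blades:
Answer: -\frac{1}{4} + \frac{1}{2} \gamma_{12} - \frac{1}{4} \gamma_{13} + \gamma_{23}


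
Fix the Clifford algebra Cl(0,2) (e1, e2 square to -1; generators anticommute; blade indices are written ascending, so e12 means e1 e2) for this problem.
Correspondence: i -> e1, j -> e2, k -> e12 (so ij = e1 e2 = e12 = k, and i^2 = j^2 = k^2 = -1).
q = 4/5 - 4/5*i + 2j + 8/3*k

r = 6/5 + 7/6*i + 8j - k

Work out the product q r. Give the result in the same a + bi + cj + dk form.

In blades: q = 4/5 - 4/5*e1 + 2*e2 + 8/3*e12, r = 6/5 + 7/6*e1 + 8*e2 - e12.
Distribute q over r term by term (generator squares from the signature, products reordered to ascending indices): (4/5)*r = 24/25 + 14/15*e1 + 32/5*e2 - 4/5*e12; (-4/5*e1)*r = 14/15 - 24/25*e1 - 4/5*e2 - 32/5*e12; (2*e2)*r = -16 - 2*e1 + 12/5*e2 - 7/3*e12; (8/3*e12)*r = 8/3 - 64/3*e1 + 28/9*e2 + 16/5*e12.
Sum: -286/25 - 584/25*e1 + 100/9*e2 - 19/3*e12; translating back through the correspondence:
Answer: -286/25 - 584/25*i + 100/9*j - 19/3*k


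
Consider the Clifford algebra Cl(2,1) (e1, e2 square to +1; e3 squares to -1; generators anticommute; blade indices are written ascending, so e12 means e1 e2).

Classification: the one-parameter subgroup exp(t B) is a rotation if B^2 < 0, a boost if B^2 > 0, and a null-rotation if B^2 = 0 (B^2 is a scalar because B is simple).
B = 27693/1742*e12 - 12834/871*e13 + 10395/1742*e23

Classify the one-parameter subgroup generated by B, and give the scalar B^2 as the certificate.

B^2 term by term: the squares give (27693/1742)^2*(e12)^2 + (-12834/871)^2*(e13)^2 + (10395/1742)^2*(e23)^2 = 766902249/3034564*(-1) + 164711556/758641*(+1) + 108056025/3034564*(+1) = 0 (each basis 2-blade squares to minus the product of its generators' squares); cross terms between blades sharing an index anticommute and cancel. So B^2 = 0.
Answer: null-rotation, certificate B^2 = 0. Because 0 is invariant under every versor sandwich, the classification follows from its sign alone.


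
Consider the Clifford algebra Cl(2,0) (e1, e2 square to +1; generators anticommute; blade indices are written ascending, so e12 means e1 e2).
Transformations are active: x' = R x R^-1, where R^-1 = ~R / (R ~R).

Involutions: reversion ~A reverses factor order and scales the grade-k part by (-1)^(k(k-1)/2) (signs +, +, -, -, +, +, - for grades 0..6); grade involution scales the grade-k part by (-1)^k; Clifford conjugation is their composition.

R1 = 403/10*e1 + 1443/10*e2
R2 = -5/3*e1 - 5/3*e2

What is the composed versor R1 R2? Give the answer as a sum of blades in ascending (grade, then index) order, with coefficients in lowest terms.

Distribute over the terms of R1 (each basis-blade product reordered to ascending indices, repeated generators contracted through their squares):
(403/10*e1) R2 = -403/6 - 403/6*e12
(1443/10*e2) R2 = -481/2 + 481/2*e12
Summing the partial products and collecting blades:
Answer: -923/3 + 520/3*e12


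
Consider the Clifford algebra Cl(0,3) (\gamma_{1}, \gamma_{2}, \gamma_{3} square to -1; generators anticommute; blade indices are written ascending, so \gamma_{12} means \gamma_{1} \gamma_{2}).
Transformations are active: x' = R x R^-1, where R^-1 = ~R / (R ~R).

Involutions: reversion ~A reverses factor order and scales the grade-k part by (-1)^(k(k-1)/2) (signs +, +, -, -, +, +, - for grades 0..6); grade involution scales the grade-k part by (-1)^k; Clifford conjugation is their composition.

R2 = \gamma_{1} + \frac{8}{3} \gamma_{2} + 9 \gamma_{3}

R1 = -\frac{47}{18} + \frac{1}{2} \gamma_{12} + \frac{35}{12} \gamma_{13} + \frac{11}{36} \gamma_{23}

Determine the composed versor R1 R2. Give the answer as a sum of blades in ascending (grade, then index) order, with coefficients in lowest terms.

Distribute over the terms of R2 (each basis-blade product reordered to ascending indices, repeated generators contracted through their squares):
R1 (\gamma_{1}) = -\frac{47}{18} \gamma_{1} + \frac{1}{2} \gamma_{2} + \frac{35}{12} \gamma_{3} + \frac{11}{36} \gamma_{123}
R1 (\frac{8}{3} \gamma_{2}) = -\frac{4}{3} \gamma_{1} - \frac{188}{27} \gamma_{2} + \frac{22}{27} \gamma_{3} - \frac{70}{9} \gamma_{123}
R1 (9 \gamma_{3}) = -\frac{105}{4} \gamma_{1} - \frac{11}{4} \gamma_{2} - \frac{47}{2} \gamma_{3} + \frac{9}{2} \gamma_{123}
Summing the partial products and collecting blades:
Answer: -\frac{1087}{36} \gamma_{1} - \frac{995}{108} \gamma_{2} - \frac{2135}{108} \gamma_{3} - \frac{107}{36} \gamma_{123}


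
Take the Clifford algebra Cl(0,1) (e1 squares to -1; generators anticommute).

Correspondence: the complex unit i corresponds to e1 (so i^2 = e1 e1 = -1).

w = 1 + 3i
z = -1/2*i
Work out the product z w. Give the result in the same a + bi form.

In blades: z = -1/2*e1, w = 1 + 3*e1.
Distribute z over w term by term (generator squares from the signature, products reordered to ascending indices): (-1/2*e1)*w = 3/2 - 1/2*e1.
Sum: 3/2 - 1/2*e1; translating back through the correspondence:
Answer: 3/2 - 1/2*i


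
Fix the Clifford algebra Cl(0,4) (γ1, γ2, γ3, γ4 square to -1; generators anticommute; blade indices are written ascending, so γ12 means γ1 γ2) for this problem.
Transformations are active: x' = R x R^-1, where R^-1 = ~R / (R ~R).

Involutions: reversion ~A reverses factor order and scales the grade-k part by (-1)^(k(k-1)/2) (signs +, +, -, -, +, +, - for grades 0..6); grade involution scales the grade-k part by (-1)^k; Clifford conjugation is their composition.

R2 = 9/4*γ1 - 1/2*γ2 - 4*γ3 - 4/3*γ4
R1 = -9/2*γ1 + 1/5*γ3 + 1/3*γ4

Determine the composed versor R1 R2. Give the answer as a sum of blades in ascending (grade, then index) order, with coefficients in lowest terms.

Distribute over the terms of R1 (each basis-blade product reordered to ascending indices, repeated generators contracted through their squares):
(-9/2*γ1) R2 = 81/8 + 9/4*γ12 + 18*γ13 + 6*γ14
(1/5*γ3) R2 = 4/5 - 9/20*γ13 + 1/10*γ23 - 4/15*γ34
(1/3*γ4) R2 = 4/9 - 3/4*γ14 + 1/6*γ24 + 4/3*γ34
Summing the partial products and collecting blades:
Answer: 4093/360 + 9/4*γ12 + 351/20*γ13 + 21/4*γ14 + 1/10*γ23 + 1/6*γ24 + 16/15*γ34


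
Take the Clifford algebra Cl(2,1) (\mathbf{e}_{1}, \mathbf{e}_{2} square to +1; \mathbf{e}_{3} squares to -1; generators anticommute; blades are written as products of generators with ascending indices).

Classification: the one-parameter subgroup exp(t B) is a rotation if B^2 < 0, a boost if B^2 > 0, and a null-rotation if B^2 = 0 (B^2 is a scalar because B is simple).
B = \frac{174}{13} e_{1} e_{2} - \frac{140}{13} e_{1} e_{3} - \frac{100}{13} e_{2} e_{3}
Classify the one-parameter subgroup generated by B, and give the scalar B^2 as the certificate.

B^2 term by term: the squares give (\frac{174}{13})^2*(e_{1} e_{2})^2 + (-\frac{140}{13})^2*(e_{1} e_{3})^2 + (-\frac{100}{13})^2*(e_{2} e_{3})^2 = \frac{30276}{169}*(-1) + \frac{19600}{169}*(+1) + \frac{10000}{169}*(+1) = -4 (each basis 2-blade squares to minus the product of its generators' squares); cross terms between blades sharing an index anticommute and cancel. So B^2 = -4.
Answer: rotation, certificate B^2 = -4. Check the certificate: B^2 = -4, and that sign is decisive whatever form B takes.


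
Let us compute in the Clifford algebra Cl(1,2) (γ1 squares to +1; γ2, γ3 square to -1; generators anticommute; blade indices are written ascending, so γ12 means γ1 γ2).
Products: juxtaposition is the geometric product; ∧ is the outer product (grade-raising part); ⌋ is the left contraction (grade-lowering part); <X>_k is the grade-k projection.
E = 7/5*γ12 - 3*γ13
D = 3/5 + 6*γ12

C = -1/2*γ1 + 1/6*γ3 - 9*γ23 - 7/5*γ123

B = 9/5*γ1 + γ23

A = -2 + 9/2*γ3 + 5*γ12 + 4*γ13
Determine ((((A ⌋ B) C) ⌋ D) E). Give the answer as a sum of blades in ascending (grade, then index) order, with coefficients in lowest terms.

step 1: -18/5*γ1 + 9/2*γ2 - 2*γ23
step 2: -81/5 - 14/5*γ1 + 1/3*γ2 + 81/2*γ3 + 9/4*γ12 - 69/10*γ13 + 579/100*γ23 + 167/5*γ123
step 3: 189/50 + 2*γ1 - 84/5*γ2 - 486/5*γ12
step 4: -3402/25 - 588/25*γ1 + 14/5*γ2 - 6*γ3 + 1323/250*γ12 - 567/50*γ13 - 1458/5*γ23 - 252/5*γ123
Answer: -3402/25 - 588/25*γ1 + 14/5*γ2 - 6*γ3 + 1323/250*γ12 - 567/50*γ13 - 1458/5*γ23 - 252/5*γ123


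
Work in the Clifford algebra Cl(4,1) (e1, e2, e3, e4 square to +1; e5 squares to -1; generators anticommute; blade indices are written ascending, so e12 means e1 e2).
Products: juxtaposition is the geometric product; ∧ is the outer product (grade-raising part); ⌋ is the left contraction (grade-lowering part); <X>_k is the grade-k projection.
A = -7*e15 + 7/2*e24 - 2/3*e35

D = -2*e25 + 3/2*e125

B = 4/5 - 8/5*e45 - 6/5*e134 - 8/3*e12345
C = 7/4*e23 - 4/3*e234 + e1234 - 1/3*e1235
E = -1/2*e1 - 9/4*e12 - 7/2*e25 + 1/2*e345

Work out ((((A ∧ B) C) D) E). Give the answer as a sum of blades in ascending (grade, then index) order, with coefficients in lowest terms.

step 1: -28/5*e15 + 14/5*e24 - 8/15*e35
step 2: -56/15*e3 + 8/45*e12 + 14/5*e13 + 28/15*e23 + 14/15*e25 + 49/10*e34 + 32/45*e245 - 49/5*e1235 - 8/15*e1245 - 14/15*e1345 - 28/5*e2345 - 112/15*e12345
step 3: -28/15 + 7/5*e1 - 147/10*e3 + 28/45*e4 - 4/15*e5 - 98/5*e13 - 16/45*e15 + 56/15*e35 + 98/15*e134 - 14/5*e135 + 7/5*e234 - 49/15*e235 + 28/15*e1234 - 49/5*e2345 + 147/20*e12345
step 4: -7/10 + 14/15*e1 - 427/60*e2 - 637/30*e3 - 28/15*e4 - 8/45*e5 + 3283/360*e12 - 147/20*e13 + 77/45*e14 - 17/5*e15 + 343/6*e23 + 49/30*e24 + 199/30*e25 + 1061/30*e34 + 49/45*e35 - 147/20*e45 + 931/40*e123 - 7/5*e124 - 157/30*e125 - 8063/360*e134 - 553/60*e135 - 49/5*e145 - 413/30*e234 - 903/20*e235 + 98/45*e245 + 2569/240*e345 + 7/10*e1234 - 2359/30*e1235 - 1673/60*e1345 - 147/40*e2345 - 539/30*e12345
Answer: -7/10 + 14/15*e1 - 427/60*e2 - 637/30*e3 - 28/15*e4 - 8/45*e5 + 3283/360*e12 - 147/20*e13 + 77/45*e14 - 17/5*e15 + 343/6*e23 + 49/30*e24 + 199/30*e25 + 1061/30*e34 + 49/45*e35 - 147/20*e45 + 931/40*e123 - 7/5*e124 - 157/30*e125 - 8063/360*e134 - 553/60*e135 - 49/5*e145 - 413/30*e234 - 903/20*e235 + 98/45*e245 + 2569/240*e345 + 7/10*e1234 - 2359/30*e1235 - 1673/60*e1345 - 147/40*e2345 - 539/30*e12345


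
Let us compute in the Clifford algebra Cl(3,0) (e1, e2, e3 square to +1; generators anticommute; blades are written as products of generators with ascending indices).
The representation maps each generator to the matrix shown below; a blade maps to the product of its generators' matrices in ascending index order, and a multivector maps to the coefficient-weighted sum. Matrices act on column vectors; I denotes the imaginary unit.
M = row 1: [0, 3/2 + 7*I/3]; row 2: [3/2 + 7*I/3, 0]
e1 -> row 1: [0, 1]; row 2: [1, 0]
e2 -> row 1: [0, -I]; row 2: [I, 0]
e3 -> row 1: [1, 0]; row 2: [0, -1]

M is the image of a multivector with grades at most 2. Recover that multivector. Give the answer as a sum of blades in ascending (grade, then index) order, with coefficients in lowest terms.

Method: 1, rho(e1), rho(e2), rho(e3) form a trace-orthogonal basis of the 2x2 complex matrices (tr(X Y) = 2 if X = Y, else 0), so M = m0*1 + m1*rho(e1) + m2*rho(e2) + m3*rho(e3) with m0 = tr(M)/2 = 0, m1 = tr(M rho(e1))/2 = 3/2 + 7*I/3, m2 = tr(M rho(e2))/2 = 0, m3 = tr(M rho(e3))/2 = 0.
Multiplying table entries, the bivector images are rho(e1 e2) = I*rho(e3), rho(e1 e3) = -I*rho(e2), rho(e2 e3) = I*rho(e1); with real blade coefficients the real parts of m0..m3 are the coefficients of 1, e1, e2, e3 and the imaginary parts give the bivectors (e2 e3: Im m1, e1 e3: -Im m2, e1 e2: Im m3).
Answer: 3/2*e1 + 7/3*e2 e3


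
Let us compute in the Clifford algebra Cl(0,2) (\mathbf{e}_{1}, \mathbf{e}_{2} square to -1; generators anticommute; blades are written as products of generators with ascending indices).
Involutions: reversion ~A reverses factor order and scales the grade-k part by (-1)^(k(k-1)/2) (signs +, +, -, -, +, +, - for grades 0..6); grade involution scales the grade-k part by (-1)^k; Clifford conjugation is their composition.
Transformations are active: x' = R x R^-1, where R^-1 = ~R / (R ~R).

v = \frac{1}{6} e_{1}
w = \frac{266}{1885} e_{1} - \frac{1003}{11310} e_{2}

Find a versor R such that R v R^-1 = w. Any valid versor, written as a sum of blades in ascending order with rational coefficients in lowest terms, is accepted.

Here q(v) = q(w) = -\frac{1}{36}; the classical choice R = v + w = \frac{3481}{11310} e_{1} - \frac{1003}{11310} e_{2} then realises v -> w under the sandwich.
Answer: \frac{3481}{11310} e_{1} - \frac{1003}{11310} e_{2}


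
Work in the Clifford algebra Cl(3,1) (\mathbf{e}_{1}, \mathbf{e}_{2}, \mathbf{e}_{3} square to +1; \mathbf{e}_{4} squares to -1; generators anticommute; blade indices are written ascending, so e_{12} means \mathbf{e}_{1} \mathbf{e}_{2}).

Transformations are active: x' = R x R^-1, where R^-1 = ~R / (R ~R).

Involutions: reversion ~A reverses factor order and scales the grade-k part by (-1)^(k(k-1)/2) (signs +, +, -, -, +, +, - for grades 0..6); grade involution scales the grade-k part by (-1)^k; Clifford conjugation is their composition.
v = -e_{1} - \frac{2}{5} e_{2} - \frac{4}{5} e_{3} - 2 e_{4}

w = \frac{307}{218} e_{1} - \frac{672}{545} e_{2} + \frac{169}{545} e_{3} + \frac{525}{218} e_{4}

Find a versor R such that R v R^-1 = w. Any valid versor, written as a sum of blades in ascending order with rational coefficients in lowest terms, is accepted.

The midline construction: v and w both square to -\frac{11}{5}, so reflecting in their sum \frac{89}{218} e_{1} - \frac{178}{109} e_{2} - \frac{267}{545} e_{3} + \frac{89}{218} e_{4} exchanges them.
Answer: \frac{89}{218} e_{1} - \frac{178}{109} e_{2} - \frac{267}{545} e_{3} + \frac{89}{218} e_{4}
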